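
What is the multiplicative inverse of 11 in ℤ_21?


Use the extended Euclidean algorithm to write 1 = 11·s + 21·t; then s mod 21 is the inverse.
Euclidean algorithm:
  11 = 0·21 + 11
  21 = 1·11 + 10
  11 = 1·10 + 1
  10 = 10·1 + 0
gcd(11,21) = 1
Back-substitution gives: 11·(2) + 21·(-1) = 1
So 11⁻¹ ≡ 2 ≡ 2 (mod 21)
Check: 11 × 2 = 22 ≡ 1 (mod 21) ✓

11⁻¹ ≡ 2 (mod 21)


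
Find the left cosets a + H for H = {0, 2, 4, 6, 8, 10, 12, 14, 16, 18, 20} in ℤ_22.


H = {0, 2, 4, 6, 8, 10, 12, 14, 16, 18, 20}, |H| = 11
Number of cosets = |G|/|H| = 22/11 = 2
0 + H = {0, 2, 4, 6, 8, 10, 12, 14, 16, 18, 20}
1 + H = {1, 3, 5, 7, 9, 11, 13, 15, 17, 19, 21}

Cosets: 0+H={0,2,4,6,8,10,12,14,16,18,20}; 1+H={1,3,5,7,9,11,13,15,17,19,21}


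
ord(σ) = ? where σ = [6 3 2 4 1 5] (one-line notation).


Cycle decomposition: (1 6 5) (2 3)
Cycle lengths: 3, 2
Order = lcm(3, 2) = 6

ord(σ) = 6


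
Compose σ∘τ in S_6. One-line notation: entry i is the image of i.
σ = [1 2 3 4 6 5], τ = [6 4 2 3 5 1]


σ∘τ: apply τ first, then σ
1 →τ 6 →σ 5
2 →τ 4 →σ 4
3 →τ 2 →σ 2
4 →τ 3 →σ 3
5 →τ 5 →σ 6
6 →τ 1 →σ 1

σ∘τ = [5 4 2 3 6 1]


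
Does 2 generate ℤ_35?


g generates ℤ_n iff gcd(g, n) = 1
gcd(2, 35) = 1
Since gcd = 1, 2 is a generator.

Yes, 2 generates ℤ_35


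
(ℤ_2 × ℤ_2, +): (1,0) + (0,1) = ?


Operation: componentwise addition mod (2, 2)
(1,0) + (0,1) = ((a₁+b₁) mod 2, (a₂+b₂) mod 2) with a = (1,0), b = (0,1)

(1,0) + (0,1) = (1,1)


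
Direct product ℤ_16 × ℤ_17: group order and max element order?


|ℤ_16 × ℤ_17| = 16 × 17 = 272
Max element order = lcm(16,17) = 272
Cyclic? Yes (gcd=1)

|ℤ_16×ℤ_17| = 272, max element order = 272


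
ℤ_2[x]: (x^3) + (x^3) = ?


Add coefficients mod 2:
x^0: 0 + 0 = 0 (mod 2)
x^1: 0 + 0 = 0 (mod 2)
x^2: 0 + 0 = 0 (mod 2)
x^3: 1 + 1 = 0 (mod 2)
Result: 0

f + g = 0


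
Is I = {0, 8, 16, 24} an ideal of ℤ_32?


Check ideal conditions for I = {0, 8, 16, 24} in ℤ_32:
(1) I is an additive subgroup? Yes
(2) For r ∈ ℤ_32 and a ∈ I: r·a ∈ I? Yes

Yes, I is an ideal of ℤ_32


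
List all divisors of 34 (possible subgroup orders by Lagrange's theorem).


Lagrange's theorem: |H| divides |G|
|G| = 34
Divisors of 34: 1, 2, 17, 34

Possible subgroup orders: {1, 2, 17, 34}


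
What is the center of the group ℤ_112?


Z(G) = {g ∈ G | gx = xg for all x ∈ G}
ℤ_112 is abelian, so Z(G) = G

Z(ℤ_112) = ℤ_112


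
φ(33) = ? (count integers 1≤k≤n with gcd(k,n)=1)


Factor n: 33 = 3 × 11
φ(n) = n · ∏(1 - 1/p) over distinct primes p | n
φ(33) = 33 · (1 - 1/3) · (1 - 1/11) = 20

φ(33) = 20


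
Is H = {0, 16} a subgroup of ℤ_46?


Subgroup test for H = {0, 16} in (ℤ_46, +):
(1) 0 ∈ H? Yes
(2) Closure: for all a,b ∈ H, (a+b) mod 46 ∈ H? No  [counterexample: 16 + 16 = 32 ∉ H]
(3) Inverses: for all a ∈ H, -a mod 46 ∈ H? No

No, H is not a subgroup of ℤ_46


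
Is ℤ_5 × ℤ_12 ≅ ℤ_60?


Comparing ℤ_5 × ℤ_12 and ℤ_60:
gcd(5,12) = 1, so ℤ_5 × ℤ_12 ≅ ℤ_60 (CRT)

Yes, ℤ_5 × ℤ_12 ≅ ℤ_60


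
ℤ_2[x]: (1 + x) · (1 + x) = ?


Expand and collect like terms; reduce coefficients mod 2:
x^0: 1·1 = 1 ≡ 1 (mod 2)
x^1: 1·1 + 1·1 = 2 ≡ 0 (mod 2)
x^2: 1·1 = 1 ≡ 1 (mod 2)
Result: 1 + x^2

f · g = 1 + x^2


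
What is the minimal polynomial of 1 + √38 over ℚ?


Let α = 1 + √38. Then α - 1 = √38, so (α - 1)² = 38, giving α² - 2α - 37 = 0. Degree 2 and α ∉ ℚ, so this is the minimal polynomial.

Minimal polynomial: x² - 2x - 37


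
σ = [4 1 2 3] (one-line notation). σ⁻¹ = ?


To find σ⁻¹, swap domain and range:
σ(1) = 4 → σ⁻¹(4) = 1
σ(2) = 1 → σ⁻¹(1) = 2
σ(3) = 2 → σ⁻¹(2) = 3
σ(4) = 3 → σ⁻¹(3) = 4

σ⁻¹ = [2 3 4 1]


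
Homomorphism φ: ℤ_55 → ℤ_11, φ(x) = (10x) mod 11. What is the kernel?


Kernel = preimage of identity
ker(φ) = {x ∈ ℤ_55 : 10x ≡ 0 (mod 11)}. Since 11 | 55, φ is well-defined. The kernel is the cyclic subgroup ⟨11⟩ of ℤ_55 (order 5), i.e. {0, 11, 22, 33, 44}

ker(φ) = {0, 11, 22, 33, 44}


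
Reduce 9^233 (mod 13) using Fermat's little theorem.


Fermat's little theorem: if p is prime and gcd(a,p)=1, then a^(p-1) ≡ 1 (mod p)
p = 13 is prime, gcd(9,13) = 1
Reduce exponent: 233 mod 12 = 5
So 9^233 ≡ 9^5 (mod 13)
9^5 mod 13 = 3

9^233 ≡ 3 (mod 13)


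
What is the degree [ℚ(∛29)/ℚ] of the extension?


∛29 has minimal polynomial x³ - 29 (irreducible over ℚ since 29 is not a perfect cube)

[ℚ(∛29)/ℚ] = 3


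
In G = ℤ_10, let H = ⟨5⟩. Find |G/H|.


|⟨5⟩| = n / gcd(5, 10) = 10 / 5 = 2
H is normal (ℤ_10 is abelian).
|G/H| = |G| / |H| = 10 / 2 = 5

|G/H| = 5


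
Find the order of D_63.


|D_n| = 2n (n rotations and n reflections)
|D_63| = 2×63 = 126

|D_63| = 126


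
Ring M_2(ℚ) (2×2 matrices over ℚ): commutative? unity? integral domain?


Matrix multiplication is non-commutative for n ≥ 2; the identity matrix I is the unity; singular matrices give zero divisors, so not an integral domain
Commutative: No
Integral domain: No
Has unity: Yes

M_2(ℚ) (2×2 matrices over ℚ): Commutative=No, Unity=Yes


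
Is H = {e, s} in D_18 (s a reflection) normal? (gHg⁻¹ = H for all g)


H = {e, s} in D_18 (s a reflection)
r·s·r⁻¹ = sr⁻² ≠ s for n ≥ 3, so {e, s} is not closed under conjugation

No, not a normal subgroup


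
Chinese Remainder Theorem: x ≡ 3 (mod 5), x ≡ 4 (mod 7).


m₁ = 5, m₂ = 7, gcd = 1, so CRT applies. M = m₁·m₂ = 35
Let M₁ = M/m₁ = 7, M₂ = M/m₂ = 5
Find y₁ ≡ M₁⁻¹ (mod m₁): 7⁻¹ ≡ 3 (mod 5)
Find y₂ ≡ M₂⁻¹ (mod m₂): 5⁻¹ ≡ 3 (mod 7)
x = a₁·M₁·y₁ + a₂·M₂·y₂ = 3·7·3 + 4·5·3 = 123
Reduce mod 35: x ≡ 18
Check: 18 mod 5 = 3 ✓, 18 mod 7 = 4 ✓

x ≡ 18 (mod 35)


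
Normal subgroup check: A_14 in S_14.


H = A_14 in S_14
A_14 has index 2 in S_14, and every subgroup of index 2 is normal

Yes, normal subgroup


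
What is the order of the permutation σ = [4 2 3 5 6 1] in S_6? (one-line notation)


Cycle decomposition: (1 4 5 6)
Cycle lengths: 4
Order = lcm(4) = 4

ord(σ) = 4


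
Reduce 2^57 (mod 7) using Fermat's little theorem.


Fermat's little theorem: if p is prime and gcd(a,p)=1, then a^(p-1) ≡ 1 (mod p)
p = 7 is prime, gcd(2,7) = 1
Reduce exponent: 57 mod 6 = 3
So 2^57 ≡ 2^3 (mod 7)
2^3 mod 7 = 1

2^57 ≡ 1 (mod 7)


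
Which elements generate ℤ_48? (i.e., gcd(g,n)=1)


g generates ℤ_n iff gcd(g,n) = 1
Prime factors of 48: 2, 3
Generators are g ∈ {1,...,47} not divisible by any of these primes.
Generators: {1, 5, 7, 11, 13, 17, 19, 23, 25, 29, 31, 35, 37, 41, 43, 47}
Number of generators = φ(48) = 16

Generators of ℤ_48 = {1, 5, 7, 11, 13, 17, 19, 23, 25, 29, 31, 35, 37, 41, 43, 47}


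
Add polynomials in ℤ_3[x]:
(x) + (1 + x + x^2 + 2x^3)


Add coefficients mod 3:
x^0: 0 + 1 = 1 (mod 3)
x^1: 1 + 1 = 2 (mod 3)
x^2: 0 + 1 = 1 (mod 3)
x^3: 0 + 2 = 2 (mod 3)
Result: 1 + 2x + x^2 + 2x^3

f + g = 1 + 2x + x^2 + 2x^3


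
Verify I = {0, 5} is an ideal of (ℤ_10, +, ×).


Check ideal conditions for I = {0, 5} in ℤ_10:
(1) I is an additive subgroup? Yes
(2) For r ∈ ℤ_10 and a ∈ I: r·a ∈ I? Yes

Yes, I is an ideal of ℤ_10


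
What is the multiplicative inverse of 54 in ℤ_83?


Use the extended Euclidean algorithm to write 1 = 54·s + 83·t; then s mod 83 is the inverse.
Euclidean algorithm:
  54 = 0·83 + 54
  83 = 1·54 + 29
  54 = 1·29 + 25
  29 = 1·25 + 4
  25 = 6·4 + 1
  4 = 4·1 + 0
gcd(54,83) = 1
Back-substitution gives: 54·(20) + 83·(-13) = 1
So 54⁻¹ ≡ 20 ≡ 20 (mod 83)
Check: 54 × 20 = 1080 ≡ 1 (mod 83) ✓

54⁻¹ ≡ 20 (mod 83)


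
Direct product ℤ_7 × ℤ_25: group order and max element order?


|ℤ_7 × ℤ_25| = 7 × 25 = 175
Max element order = lcm(7,25) = 175
Cyclic? Yes (gcd=1)

|ℤ_7×ℤ_25| = 175, max element order = 175


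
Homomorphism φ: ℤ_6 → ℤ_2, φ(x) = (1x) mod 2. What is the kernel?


Kernel = preimage of identity
ker(φ) = {x ∈ ℤ_6 : 1x ≡ 0 (mod 2)}. Since 2 | 6, φ is well-defined. The kernel is the cyclic subgroup ⟨2⟩ of ℤ_6 (order 3), i.e. {0, 2, 4}

ker(φ) = {0, 2, 4}


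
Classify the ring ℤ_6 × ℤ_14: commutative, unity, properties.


Direct product ring; commutative with unity (1,1); but (1,0)·(0,1) = (0,0) gives zero divisors, so not an integral domain
Commutative: Yes
Integral domain: No
Has unity: Yes

ℤ_6 × ℤ_14: Commutative=Yes, Unity=Yes


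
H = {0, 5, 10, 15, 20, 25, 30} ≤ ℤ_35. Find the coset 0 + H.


0 + H = {0 + h (mod 35) : h ∈ H}
0+0=0, 0+5=5, 0+10=10, 0+15=15, 0+20=20, 0+25=25, 0+30=30

0 + H = {0, 5, 10, 15, 20, 25, 30}


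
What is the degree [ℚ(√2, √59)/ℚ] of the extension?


[ℚ(√2,√59):ℚ] = [ℚ(√2,√59):ℚ(√2)]·[ℚ(√2):ℚ] = 2·2 = 4

[ℚ(√2, √59)/ℚ] = 4


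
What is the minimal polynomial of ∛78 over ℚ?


∛78 satisfies x³ - 78 = 0, irreducible over ℚ (no rational root; 78 is not a perfect cube)

Minimal polynomial: x³ - 78


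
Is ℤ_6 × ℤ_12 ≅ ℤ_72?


Comparing ℤ_6 × ℤ_12 and ℤ_72:
gcd(6,12) = 6 ≠ 1. Max element order in ℤ_6×ℤ_12 is lcm(6,12) = 12 < 72, so it has no element of order 72

No, ℤ_6 × ℤ_12 ≇ ℤ_72


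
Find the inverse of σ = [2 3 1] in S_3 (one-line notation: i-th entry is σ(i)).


To find σ⁻¹, swap domain and range:
σ(1) = 2 → σ⁻¹(2) = 1
σ(2) = 3 → σ⁻¹(3) = 2
σ(3) = 1 → σ⁻¹(1) = 3

σ⁻¹ = [3 1 2]


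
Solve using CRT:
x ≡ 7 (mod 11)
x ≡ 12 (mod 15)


m₁ = 11, m₂ = 15, gcd = 1, so CRT applies. M = m₁·m₂ = 165
Let M₁ = M/m₁ = 15, M₂ = M/m₂ = 11
Find y₁ ≡ M₁⁻¹ (mod m₁): 15⁻¹ ≡ 3 (mod 11)
Find y₂ ≡ M₂⁻¹ (mod m₂): 11⁻¹ ≡ 11 (mod 15)
x = a₁·M₁·y₁ + a₂·M₂·y₂ = 7·15·3 + 12·11·11 = 1767
Reduce mod 165: x ≡ 117
Check: 117 mod 11 = 7 ✓, 117 mod 15 = 12 ✓

x ≡ 117 (mod 165)


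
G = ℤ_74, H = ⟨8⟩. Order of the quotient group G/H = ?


|⟨8⟩| = n / gcd(8, 74) = 74 / 2 = 37
H is normal (ℤ_74 is abelian).
|G/H| = |G| / |H| = 74 / 37 = 2

|G/H| = 2


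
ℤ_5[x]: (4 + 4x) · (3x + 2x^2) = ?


Expand and collect like terms; reduce coefficients mod 5:
x^0: 4·0 = 0 ≡ 0 (mod 5)
x^1: 4·3 + 4·0 = 12 ≡ 2 (mod 5)
x^2: 4·2 + 4·3 = 20 ≡ 0 (mod 5)
x^3: 4·2 = 8 ≡ 3 (mod 5)
Result: 2x + 3x^3

f · g = 2x + 3x^3


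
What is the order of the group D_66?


|D_n| = 2n (n rotations and n reflections)
|D_66| = 2×66 = 132

|D_66| = 132


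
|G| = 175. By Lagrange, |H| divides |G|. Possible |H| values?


Lagrange's theorem: |H| divides |G|
|G| = 175
Divisors of 175: 1, 5, 7, 25, 35, 175

Possible subgroup orders: {1, 5, 7, 25, 35, 175}


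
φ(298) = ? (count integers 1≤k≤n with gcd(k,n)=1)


Factor n: 298 = 2 × 149
φ(n) = n · ∏(1 - 1/p) over distinct primes p | n
φ(298) = 298 · (1 - 1/2) · (1 - 1/149) = 148

φ(298) = 148


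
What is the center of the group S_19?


Z(G) = {g ∈ G | gx = xg for all x ∈ G}
S_n is non-abelian for n ≥ 3; Z(S_19) is trivial

Z(S_19) = {e}


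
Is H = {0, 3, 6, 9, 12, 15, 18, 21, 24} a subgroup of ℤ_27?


Subgroup test for H = {0, 3, 6, 9, 12, 15, 18, 21, 24} in (ℤ_27, +):
(1) 0 ∈ H? Yes
(2) Closure: for all a,b ∈ H, (a+b) mod 27 ∈ H? Yes
(3) Inverses: for all a ∈ H, -a mod 27 ∈ H? Yes

Yes, H is a subgroup of ℤ_27


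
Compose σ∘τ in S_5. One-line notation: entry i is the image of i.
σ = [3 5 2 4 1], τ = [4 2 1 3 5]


σ∘τ: apply τ first, then σ
1 →τ 4 →σ 4
2 →τ 2 →σ 5
3 →τ 1 →σ 3
4 →τ 3 →σ 2
5 →τ 5 →σ 1

σ∘τ = [4 5 3 2 1]


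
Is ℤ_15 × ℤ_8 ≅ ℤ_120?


Comparing ℤ_15 × ℤ_8 and ℤ_120:
gcd(15,8) = 1, so ℤ_15 × ℤ_8 ≅ ℤ_120 (CRT)

Yes, ℤ_15 × ℤ_8 ≅ ℤ_120


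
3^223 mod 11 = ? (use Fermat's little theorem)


Fermat's little theorem: if p is prime and gcd(a,p)=1, then a^(p-1) ≡ 1 (mod p)
p = 11 is prime, gcd(3,11) = 1
Reduce exponent: 223 mod 10 = 3
So 3^223 ≡ 3^3 (mod 11)
3^3 mod 11 = 5

3^223 ≡ 5 (mod 11)


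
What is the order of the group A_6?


|A_n| = n!/2 (even permutations)
|A_6| = 6!/2 = 720/2 = 360

|A_6| = 360


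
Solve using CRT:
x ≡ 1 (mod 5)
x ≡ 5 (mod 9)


m₁ = 5, m₂ = 9, gcd = 1, so CRT applies. M = m₁·m₂ = 45
Let M₁ = M/m₁ = 9, M₂ = M/m₂ = 5
Find y₁ ≡ M₁⁻¹ (mod m₁): 9⁻¹ ≡ 4 (mod 5)
Find y₂ ≡ M₂⁻¹ (mod m₂): 5⁻¹ ≡ 2 (mod 9)
x = a₁·M₁·y₁ + a₂·M₂·y₂ = 1·9·4 + 5·5·2 = 86
Reduce mod 45: x ≡ 41
Check: 41 mod 5 = 1 ✓, 41 mod 9 = 5 ✓

x ≡ 41 (mod 45)


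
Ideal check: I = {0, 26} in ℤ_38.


Check ideal conditions for I = {0, 26} in ℤ_38:
(1) I is an additive subgroup? No
(2) For r ∈ ℤ_38 and a ∈ I: r·a ∈ I? No  [counterexample: r=2, a=26, r·a mod 38 = 14 ∉ I]

No, I is not an ideal of ℤ_38


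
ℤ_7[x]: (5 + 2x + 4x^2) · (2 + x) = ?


Expand and collect like terms; reduce coefficients mod 7:
x^0: 5·2 = 10 ≡ 3 (mod 7)
x^1: 5·1 + 2·2 = 9 ≡ 2 (mod 7)
x^2: 2·1 + 4·2 = 10 ≡ 3 (mod 7)
x^3: 4·1 = 4 ≡ 4 (mod 7)
Result: 3 + 2x + 3x^2 + 4x^3

f · g = 3 + 2x + 3x^2 + 4x^3


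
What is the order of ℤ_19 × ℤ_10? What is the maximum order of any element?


|ℤ_19 × ℤ_10| = 19 × 10 = 190
Max element order = lcm(19,10) = 190
Cyclic? Yes (gcd=1)

|ℤ_19×ℤ_10| = 190, max element order = 190


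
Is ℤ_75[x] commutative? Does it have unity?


ℤ_75 has zero divisors (3·25 ≡ 0), and these lift to constant zero divisors in ℤ_75[x]; so not an integral domain
Commutative: Yes
Integral domain: No
Has unity: Yes

ℤ_75[x]: Commutative=Yes, Unity=Yes


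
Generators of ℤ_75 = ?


g generates ℤ_n iff gcd(g,n) = 1
Prime factors of 75: 3, 5
Generators are g ∈ {1,...,74} not divisible by any of these primes.
Generators: {1, 2, 4, 7, 8, 11, 13, 14, 16, 17, 19, 22, 23, 26, 28, 29, 31, 32, 34, 37, 38, 41, 43, 44, 46, 47, 49, 52, 53, 56, 58, 59, 61, 62, 64, 67, 68, 71, 73, 74}
Number of generators = φ(75) = 40

Generators of ℤ_75 = {1, 2, 4, 7, 8, 11, 13, 14, 16, 17, 19, 22, 23, 26, 28, 29, 31, 32, 34, 37, 38, 41, 43, 44, 46, 47, 49, 52, 53, 56, 58, 59, 61, 62, 64, 67, 68, 71, 73, 74}


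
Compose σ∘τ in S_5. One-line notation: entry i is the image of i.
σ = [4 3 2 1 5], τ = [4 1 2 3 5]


σ∘τ: apply τ first, then σ
1 →τ 4 →σ 1
2 →τ 1 →σ 4
3 →τ 2 →σ 3
4 →τ 3 →σ 2
5 →τ 5 →σ 5

σ∘τ = [1 4 3 2 5]


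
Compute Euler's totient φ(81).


Factor n: 81 = 3^4
φ(n) = n · ∏(1 - 1/p) over distinct primes p | n
φ(81) = 81 · (1 - 1/3) = 54

φ(81) = 54


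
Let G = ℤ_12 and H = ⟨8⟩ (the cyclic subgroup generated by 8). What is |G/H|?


|⟨8⟩| = n / gcd(8, 12) = 12 / 4 = 3
H is normal (ℤ_12 is abelian).
|G/H| = |G| / |H| = 12 / 3 = 4

|G/H| = 4


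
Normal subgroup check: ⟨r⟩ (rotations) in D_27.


H = ⟨r⟩ (rotations) in D_27
The rotation subgroup ⟨r⟩ has index 2 in D_27, so it is normal

Yes, normal subgroup


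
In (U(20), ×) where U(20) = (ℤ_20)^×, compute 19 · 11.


Operation: multiplication mod 20
19 · 11 = (a × b) mod 20 with a = 19, b = 11

19 · 11 = 9


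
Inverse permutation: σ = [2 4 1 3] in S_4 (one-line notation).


To find σ⁻¹, swap domain and range:
σ(1) = 2 → σ⁻¹(2) = 1
σ(2) = 4 → σ⁻¹(4) = 2
σ(3) = 1 → σ⁻¹(1) = 3
σ(4) = 3 → σ⁻¹(3) = 4

σ⁻¹ = [3 1 4 2]


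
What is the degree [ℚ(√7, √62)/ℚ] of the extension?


[ℚ(√7,√62):ℚ] = [ℚ(√7,√62):ℚ(√7)]·[ℚ(√7):ℚ] = 2·2 = 4

[ℚ(√7, √62)/ℚ] = 4


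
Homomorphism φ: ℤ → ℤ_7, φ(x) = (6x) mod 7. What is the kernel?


Kernel = preimage of identity
ker(φ) = {x ∈ ℤ : 6x ≡ 0 (mod 7)}. gcd(6,7) = 1, so 6x ≡ 0 (mod 7) ⟺ x ≡ 0 (mod 7/1 = 7). Hence ker(φ) = 7ℤ

ker(φ) = 7ℤ


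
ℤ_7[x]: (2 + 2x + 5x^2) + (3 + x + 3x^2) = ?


Add coefficients mod 7:
x^0: 2 + 3 = 5 (mod 7)
x^1: 2 + 1 = 3 (mod 7)
x^2: 5 + 3 = 1 (mod 7)
Result: 5 + 3x + x^2

f + g = 5 + 3x + x^2


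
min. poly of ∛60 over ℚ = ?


∛60 satisfies x³ - 60 = 0, irreducible over ℚ (no rational root; 60 is not a perfect cube)

Minimal polynomial: x³ - 60


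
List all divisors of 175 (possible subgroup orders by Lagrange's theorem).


Lagrange's theorem: |H| divides |G|
|G| = 175
Divisors of 175: 1, 5, 7, 25, 35, 175

Possible subgroup orders: {1, 5, 7, 25, 35, 175}


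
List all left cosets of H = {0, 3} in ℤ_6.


H = {0, 3}, |H| = 2
Number of cosets = |G|/|H| = 6/2 = 3
0 + H = {0, 3}
1 + H = {1, 4}
2 + H = {2, 5}

Cosets: 0+H={0,3}; 1+H={1,4}; 2+H={2,5}


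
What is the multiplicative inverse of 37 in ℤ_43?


Use the extended Euclidean algorithm to write 1 = 37·s + 43·t; then s mod 43 is the inverse.
Euclidean algorithm:
  37 = 0·43 + 37
  43 = 1·37 + 6
  37 = 6·6 + 1
  6 = 6·1 + 0
gcd(37,43) = 1
Back-substitution gives: 37·(7) + 43·(-6) = 1
So 37⁻¹ ≡ 7 ≡ 7 (mod 43)
Check: 37 × 7 = 259 ≡ 1 (mod 43) ✓

37⁻¹ ≡ 7 (mod 43)


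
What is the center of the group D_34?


Z(G) = {g ∈ G | gx = xg for all x ∈ G}
For even n, Z(D_n) = {e, r^(n/2)}: the 180° rotation r^17 commutes with every reflection and rotation

Z(D_34) = {e, r^17}


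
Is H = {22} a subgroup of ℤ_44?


Subgroup test for H = {22} in (ℤ_44, +):
(1) 0 ∈ H? No
(2) Closure: for all a,b ∈ H, (a+b) mod 44 ∈ H? No  [counterexample: 22 + 22 = 0 ∉ H]
(3) Inverses: for all a ∈ H, -a mod 44 ∈ H? Yes

No, H is not a subgroup of ℤ_44


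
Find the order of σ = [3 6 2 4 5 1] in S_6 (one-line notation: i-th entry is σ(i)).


Cycle decomposition: (1 3 2 6)
Cycle lengths: 4
Order = lcm(4) = 4

ord(σ) = 4


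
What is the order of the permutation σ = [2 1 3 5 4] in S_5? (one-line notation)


Cycle decomposition: (1 2) (4 5)
Cycle lengths: 2, 2
Order = lcm(2, 2) = 2

ord(σ) = 2


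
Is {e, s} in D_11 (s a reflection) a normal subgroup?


H = {e, s} in D_11 (s a reflection)
r·s·r⁻¹ = sr⁻² ≠ s for n ≥ 3, so {e, s} is not closed under conjugation

No, not a normal subgroup


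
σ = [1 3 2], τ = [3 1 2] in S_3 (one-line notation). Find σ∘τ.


σ∘τ: apply τ first, then σ
1 →τ 3 →σ 2
2 →τ 1 →σ 1
3 →τ 2 →σ 3

σ∘τ = [2 1 3]


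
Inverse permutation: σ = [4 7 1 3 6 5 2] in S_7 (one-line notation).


To find σ⁻¹, swap domain and range:
σ(1) = 4 → σ⁻¹(4) = 1
σ(2) = 7 → σ⁻¹(7) = 2
σ(3) = 1 → σ⁻¹(1) = 3
σ(4) = 3 → σ⁻¹(3) = 4
σ(5) = 6 → σ⁻¹(6) = 5
σ(6) = 5 → σ⁻¹(5) = 6
σ(7) = 2 → σ⁻¹(2) = 7

σ⁻¹ = [3 7 4 1 6 5 2]


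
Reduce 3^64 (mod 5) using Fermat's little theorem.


Fermat's little theorem: if p is prime and gcd(a,p)=1, then a^(p-1) ≡ 1 (mod p)
p = 5 is prime, gcd(3,5) = 1
Reduce exponent: 64 mod 4 = 0
So 3^64 ≡ 3^0 (mod 5)
3^0 = 1

3^64 ≡ 1 (mod 5)


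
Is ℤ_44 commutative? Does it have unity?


ℤ_44 is a commutative ring with unity 1; 44 = 2×22 is composite, so 2·22 ≡ 0 gives zero divisors (not an integral domain)
Commutative: Yes
Integral domain: No
Has unity: Yes

ℤ_44: Commutative=Yes, Unity=Yes


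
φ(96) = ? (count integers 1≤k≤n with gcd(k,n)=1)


Factor n: 96 = 2^5 × 3
φ(n) = n · ∏(1 - 1/p) over distinct primes p | n
φ(96) = 96 · (1 - 1/2) · (1 - 1/3) = 32

φ(96) = 32


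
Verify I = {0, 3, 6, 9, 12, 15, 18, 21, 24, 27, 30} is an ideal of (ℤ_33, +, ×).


Check ideal conditions for I = {0, 3, 6, 9, 12, 15, 18, 21, 24, 27, 30} in ℤ_33:
(1) I is an additive subgroup? Yes
(2) For r ∈ ℤ_33 and a ∈ I: r·a ∈ I? Yes

Yes, I is an ideal of ℤ_33


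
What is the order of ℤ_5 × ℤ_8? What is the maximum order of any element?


|ℤ_5 × ℤ_8| = 5 × 8 = 40
Max element order = lcm(5,8) = 40
Cyclic? Yes (gcd=1)

|ℤ_5×ℤ_8| = 40, max element order = 40


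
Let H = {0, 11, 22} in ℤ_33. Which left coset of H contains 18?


18 + H = {18 + h (mod 33) : h ∈ H}
18+0=18, 18+11=29, 18+22=7
18 + H = {7, 18, 29} = 7 + H

18 + H = {7, 18, 29}


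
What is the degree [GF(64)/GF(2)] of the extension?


GF(64) = GF(2^6), so the extension degree is 6

[GF(64)/GF(2)] = 6


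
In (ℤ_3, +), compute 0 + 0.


Operation: addition mod 3
0 + 0 = (a + b) mod 3 with a = 0, b = 0

0 + 0 = 0


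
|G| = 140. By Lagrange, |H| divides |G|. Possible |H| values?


Lagrange's theorem: |H| divides |G|
|G| = 140
Divisors of 140: 1, 2, 4, 5, 7, 10, 14, 20, 28, 35, 70, 140

Possible subgroup orders: {1, 2, 4, 5, 7, 10, 14, 20, 28, 35, 70, 140}


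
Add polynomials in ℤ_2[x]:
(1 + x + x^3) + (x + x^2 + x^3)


Add coefficients mod 2:
x^0: 1 + 0 = 1 (mod 2)
x^1: 1 + 1 = 0 (mod 2)
x^2: 0 + 1 = 1 (mod 2)
x^3: 1 + 1 = 0 (mod 2)
Result: 1 + x^2

f + g = 1 + x^2


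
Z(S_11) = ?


Z(G) = {g ∈ G | gx = xg for all x ∈ G}
S_n is non-abelian for n ≥ 3; Z(S_11) is trivial

Z(S_11) = {e}


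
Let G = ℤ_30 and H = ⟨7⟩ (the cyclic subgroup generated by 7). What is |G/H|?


|⟨7⟩| = n / gcd(7, 30) = 30 / 1 = 30
H is normal (ℤ_30 is abelian).
|G/H| = |G| / |H| = 30 / 30 = 1

|G/H| = 1


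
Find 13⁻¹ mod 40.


Use the extended Euclidean algorithm to write 1 = 13·s + 40·t; then s mod 40 is the inverse.
Euclidean algorithm:
  13 = 0·40 + 13
  40 = 3·13 + 1
  13 = 13·1 + 0
gcd(13,40) = 1
Back-substitution gives: 13·(-3) + 40·(1) = 1
So 13⁻¹ ≡ -3 ≡ 37 (mod 40)
Check: 13 × 37 = 481 ≡ 1 (mod 40) ✓

13⁻¹ ≡ 37 (mod 40)


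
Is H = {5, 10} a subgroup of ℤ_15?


Subgroup test for H = {5, 10} in (ℤ_15, +):
(1) 0 ∈ H? No
(2) Closure: for all a,b ∈ H, (a+b) mod 15 ∈ H? No  [counterexample: 5 + 10 = 0 ∉ H]
(3) Inverses: for all a ∈ H, -a mod 15 ∈ H? Yes

No, H is not a subgroup of ℤ_15


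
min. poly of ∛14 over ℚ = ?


∛14 satisfies x³ - 14 = 0, irreducible over ℚ (no rational root; 14 is not a perfect cube)

Minimal polynomial: x³ - 14


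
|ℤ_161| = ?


ℤ_n has n elements.

|ℤ_161| = 161


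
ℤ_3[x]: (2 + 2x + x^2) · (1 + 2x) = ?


Expand and collect like terms; reduce coefficients mod 3:
x^0: 2·1 = 2 ≡ 2 (mod 3)
x^1: 2·2 + 2·1 = 6 ≡ 0 (mod 3)
x^2: 2·2 + 1·1 = 5 ≡ 2 (mod 3)
x^3: 1·2 = 2 ≡ 2 (mod 3)
Result: 2 + 2x^2 + 2x^3

f · g = 2 + 2x^2 + 2x^3


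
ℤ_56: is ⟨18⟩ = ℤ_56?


g generates ℤ_n iff gcd(g, n) = 1
gcd(18, 56) = 2
Since gcd = 2 ≠ 1, ⟨18⟩ has order 28 < 56, so 18 is not a generator.

No, 18 does not generate ℤ_56


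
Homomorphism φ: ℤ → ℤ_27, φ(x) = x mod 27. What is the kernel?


Kernel = preimage of identity
ker(φ) = {x ∈ ℤ : x ≡ 0 (mod 27)} = 27ℤ = {0, ±27, ±54, ...}

ker(φ) = 27ℤ


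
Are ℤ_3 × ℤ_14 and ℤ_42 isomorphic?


Comparing ℤ_3 × ℤ_14 and ℤ_42:
gcd(3,14) = 1, so ℤ_3 × ℤ_14 ≅ ℤ_42 (CRT)

Yes, ℤ_3 × ℤ_14 ≅ ℤ_42


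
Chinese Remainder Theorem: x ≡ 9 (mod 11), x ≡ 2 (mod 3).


m₁ = 11, m₂ = 3, gcd = 1, so CRT applies. M = m₁·m₂ = 33
Let M₁ = M/m₁ = 3, M₂ = M/m₂ = 11
Find y₁ ≡ M₁⁻¹ (mod m₁): 3⁻¹ ≡ 4 (mod 11)
Find y₂ ≡ M₂⁻¹ (mod m₂): 11⁻¹ ≡ 2 (mod 3)
x = a₁·M₁·y₁ + a₂·M₂·y₂ = 9·3·4 + 2·11·2 = 152
Reduce mod 33: x ≡ 20
Check: 20 mod 11 = 9 ✓, 20 mod 3 = 2 ✓

x ≡ 20 (mod 33)


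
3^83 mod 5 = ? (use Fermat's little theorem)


Fermat's little theorem: if p is prime and gcd(a,p)=1, then a^(p-1) ≡ 1 (mod p)
p = 5 is prime, gcd(3,5) = 1
Reduce exponent: 83 mod 4 = 3
So 3^83 ≡ 3^3 (mod 5)
3^3 mod 5 = 2

3^83 ≡ 2 (mod 5)


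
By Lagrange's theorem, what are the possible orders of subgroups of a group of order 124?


Lagrange's theorem: |H| divides |G|
|G| = 124
Divisors of 124: 1, 2, 4, 31, 62, 124

Possible subgroup orders: {1, 2, 4, 31, 62, 124}


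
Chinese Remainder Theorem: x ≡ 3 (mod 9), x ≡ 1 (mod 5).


m₁ = 9, m₂ = 5, gcd = 1, so CRT applies. M = m₁·m₂ = 45
Let M₁ = M/m₁ = 5, M₂ = M/m₂ = 9
Find y₁ ≡ M₁⁻¹ (mod m₁): 5⁻¹ ≡ 2 (mod 9)
Find y₂ ≡ M₂⁻¹ (mod m₂): 9⁻¹ ≡ 4 (mod 5)
x = a₁·M₁·y₁ + a₂·M₂·y₂ = 3·5·2 + 1·9·4 = 66
Reduce mod 45: x ≡ 21
Check: 21 mod 9 = 3 ✓, 21 mod 5 = 1 ✓

x ≡ 21 (mod 45)


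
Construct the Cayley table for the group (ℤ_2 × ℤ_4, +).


Elements: {(0,0), (0,1), (0,2), (0,3), (1,0), (1,1), (1,2), (1,3)}
Operation: componentwise addition mod (2, 4)
Entry (a, b) = ((a₁+b₁) mod 2, (a₂+b₂) mod 4)

Cayley table:
      | (0,0) | (0,1) | (0,2) | (0,3) | (1,0) | (1,1) | (1,2) | (1,3)
(0,0) | (0,0) | (0,1) | (0,2) | (0,3) | (1,0) | (1,1) | (1,2) | (1,3)
(0,1) | (0,1) | (0,2) | (0,3) | (0,0) | (1,1) | (1,2) | (1,3) | (1,0)
(0,2) | (0,2) | (0,3) | (0,0) | (0,1) | (1,2) | (1,3) | (1,0) | (1,1)
(0,3) | (0,3) | (0,0) | (0,1) | (0,2) | (1,3) | (1,0) | (1,1) | (1,2)
(1,0) | (1,0) | (1,1) | (1,2) | (1,3) | (0,0) | (0,1) | (0,2) | (0,3)
(1,1) | (1,1) | (1,2) | (1,3) | (1,0) | (0,1) | (0,2) | (0,3) | (0,0)
(1,2) | (1,2) | (1,3) | (1,0) | (1,1) | (0,2) | (0,3) | (0,0) | (0,1)
(1,3) | (1,3) | (1,0) | (1,1) | (1,2) | (0,3) | (0,0) | (0,1) | (0,2)


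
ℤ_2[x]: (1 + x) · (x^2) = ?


Expand and collect like terms; reduce coefficients mod 2:
x^0: 1·0 = 0 ≡ 0 (mod 2)
x^1: 1·0 + 1·0 = 0 ≡ 0 (mod 2)
x^2: 1·1 + 1·0 = 1 ≡ 1 (mod 2)
x^3: 1·1 = 1 ≡ 1 (mod 2)
Result: x^2 + x^3

f · g = x^2 + x^3


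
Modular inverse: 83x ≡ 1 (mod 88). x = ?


Use the extended Euclidean algorithm to write 1 = 83·s + 88·t; then s mod 88 is the inverse.
Euclidean algorithm:
  83 = 0·88 + 83
  88 = 1·83 + 5
  83 = 16·5 + 3
  5 = 1·3 + 2
  3 = 1·2 + 1
  2 = 2·1 + 0
gcd(83,88) = 1
Back-substitution gives: 83·(35) + 88·(-33) = 1
So 83⁻¹ ≡ 35 ≡ 35 (mod 88)
Check: 83 × 35 = 2905 ≡ 1 (mod 88) ✓

83⁻¹ ≡ 35 (mod 88)


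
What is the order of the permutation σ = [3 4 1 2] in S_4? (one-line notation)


Cycle decomposition: (1 3) (2 4)
Cycle lengths: 2, 2
Order = lcm(2, 2) = 2

ord(σ) = 2


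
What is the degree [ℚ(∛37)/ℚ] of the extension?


∛37 has minimal polynomial x³ - 37 (irreducible over ℚ since 37 is not a perfect cube)

[ℚ(∛37)/ℚ] = 3


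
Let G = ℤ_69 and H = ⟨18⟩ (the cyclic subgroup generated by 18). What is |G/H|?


|⟨18⟩| = n / gcd(18, 69) = 69 / 3 = 23
H is normal (ℤ_69 is abelian).
|G/H| = |G| / |H| = 69 / 23 = 3

|G/H| = 3


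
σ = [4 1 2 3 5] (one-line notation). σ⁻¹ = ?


To find σ⁻¹, swap domain and range:
σ(1) = 4 → σ⁻¹(4) = 1
σ(2) = 1 → σ⁻¹(1) = 2
σ(3) = 2 → σ⁻¹(2) = 3
σ(4) = 3 → σ⁻¹(3) = 4
σ(5) = 5 → σ⁻¹(5) = 5

σ⁻¹ = [2 3 4 1 5]


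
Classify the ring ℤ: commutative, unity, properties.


integers form a commutative ring with unity 1; no zero divisors
Commutative: Yes
Integral domain: Yes
Has unity: Yes

ℤ: Commutative=Yes, Unity=Yes


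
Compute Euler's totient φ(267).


Factor n: 267 = 3 × 89
φ(n) = n · ∏(1 - 1/p) over distinct primes p | n
φ(267) = 267 · (1 - 1/3) · (1 - 1/89) = 176

φ(267) = 176


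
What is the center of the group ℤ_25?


Z(G) = {g ∈ G | gx = xg for all x ∈ G}
ℤ_25 is abelian, so Z(G) = G

Z(ℤ_25) = ℤ_25


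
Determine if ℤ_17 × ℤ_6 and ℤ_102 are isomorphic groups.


Comparing ℤ_17 × ℤ_6 and ℤ_102:
gcd(17,6) = 1, so ℤ_17 × ℤ_6 ≅ ℤ_102 (CRT)

Yes, ℤ_17 × ℤ_6 ≅ ℤ_102


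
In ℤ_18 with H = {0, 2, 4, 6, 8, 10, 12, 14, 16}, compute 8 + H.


8 + H = {8 + h (mod 18) : h ∈ H}
8+0=8, 8+2=10, 8+4=12, 8+6=14, 8+8=16, 8+10=0, 8+12=2, 8+14=4, 8+16=6
8 + H = {0, 2, 4, 6, 8, 10, 12, 14, 16} = 0 + H

8 + H = {0, 2, 4, 6, 8, 10, 12, 14, 16}


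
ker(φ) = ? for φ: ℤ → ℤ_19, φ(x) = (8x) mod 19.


Kernel = preimage of identity
ker(φ) = {x ∈ ℤ : 8x ≡ 0 (mod 19)}. gcd(8,19) = 1, so 8x ≡ 0 (mod 19) ⟺ x ≡ 0 (mod 19/1 = 19). Hence ker(φ) = 19ℤ

ker(φ) = 19ℤ


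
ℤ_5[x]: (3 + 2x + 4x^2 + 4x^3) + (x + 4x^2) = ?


Add coefficients mod 5:
x^0: 3 + 0 = 3 (mod 5)
x^1: 2 + 1 = 3 (mod 5)
x^2: 4 + 4 = 3 (mod 5)
x^3: 4 + 0 = 4 (mod 5)
Result: 3 + 3x + 3x^2 + 4x^3

f + g = 3 + 3x + 3x^2 + 4x^3


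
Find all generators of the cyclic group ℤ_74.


g generates ℤ_n iff gcd(g,n) = 1
Prime factors of 74: 2, 37
Generators are g ∈ {1,...,73} not divisible by any of these primes.
Generators: {1, 3, 5, 7, 9, 11, 13, 15, 17, 19, 21, 23, 25, 27, 29, 31, 33, 35, 39, 41, 43, 45, 47, 49, 51, 53, 55, 57, 59, 61, 63, 65, 67, 69, 71, 73}
Number of generators = φ(74) = 36

Generators of ℤ_74 = {1, 3, 5, 7, 9, 11, 13, 15, 17, 19, 21, 23, 25, 27, 29, 31, 33, 35, 39, 41, 43, 45, 47, 49, 51, 53, 55, 57, 59, 61, 63, 65, 67, 69, 71, 73}


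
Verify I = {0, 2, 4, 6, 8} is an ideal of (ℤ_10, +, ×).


Check ideal conditions for I = {0, 2, 4, 6, 8} in ℤ_10:
(1) I is an additive subgroup? Yes
(2) For r ∈ ℤ_10 and a ∈ I: r·a ∈ I? Yes

Yes, I is an ideal of ℤ_10


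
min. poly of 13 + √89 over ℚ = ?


Let α = 13 + √89. Then α - 13 = √89, so (α - 13)² = 89, giving α² - 26α + 80 = 0. Degree 2 and α ∉ ℚ, so this is the minimal polynomial.

Minimal polynomial: x² - 26x + 80


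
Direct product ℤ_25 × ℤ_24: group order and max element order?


|ℤ_25 × ℤ_24| = 25 × 24 = 600
Max element order = lcm(25,24) = 600
Cyclic? Yes (gcd=1)

|ℤ_25×ℤ_24| = 600, max element order = 600


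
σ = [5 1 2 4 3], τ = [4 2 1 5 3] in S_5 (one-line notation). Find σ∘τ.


σ∘τ: apply τ first, then σ
1 →τ 4 →σ 4
2 →τ 2 →σ 1
3 →τ 1 →σ 5
4 →τ 5 →σ 3
5 →τ 3 →σ 2

σ∘τ = [4 1 5 3 2]


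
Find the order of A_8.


|A_n| = n!/2 (even permutations)
|A_8| = 8!/2 = 40320/2 = 20160

|A_8| = 20160


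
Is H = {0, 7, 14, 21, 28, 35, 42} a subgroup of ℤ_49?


Subgroup test for H = {0, 7, 14, 21, 28, 35, 42} in (ℤ_49, +):
(1) 0 ∈ H? Yes
(2) Closure: for all a,b ∈ H, (a+b) mod 49 ∈ H? Yes
(3) Inverses: for all a ∈ H, -a mod 49 ∈ H? Yes

Yes, H is a subgroup of ℤ_49


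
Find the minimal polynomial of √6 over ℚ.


√6 satisfies x² - 6 = 0, irreducible over ℚ since 6 is squarefree

Minimal polynomial: x² - 6


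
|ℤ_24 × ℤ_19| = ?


|A × B| = |A| · |B|
|ℤ_24 × ℤ_19| = 24 × 19 = 456

|ℤ_24 × ℤ_19| = 456


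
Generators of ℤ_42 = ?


g generates ℤ_n iff gcd(g,n) = 1
Prime factors of 42: 2, 3, 7
Generators are g ∈ {1,...,41} not divisible by any of these primes.
Generators: {1, 5, 11, 13, 17, 19, 23, 25, 29, 31, 37, 41}
Number of generators = φ(42) = 12

Generators of ℤ_42 = {1, 5, 11, 13, 17, 19, 23, 25, 29, 31, 37, 41}


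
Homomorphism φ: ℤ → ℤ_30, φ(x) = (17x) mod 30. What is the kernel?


Kernel = preimage of identity
ker(φ) = {x ∈ ℤ : 17x ≡ 0 (mod 30)}. gcd(17,30) = 1, so 17x ≡ 0 (mod 30) ⟺ x ≡ 0 (mod 30/1 = 30). Hence ker(φ) = 30ℤ

ker(φ) = 30ℤ


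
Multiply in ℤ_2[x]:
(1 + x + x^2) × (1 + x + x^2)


Expand and collect like terms; reduce coefficients mod 2:
x^0: 1·1 = 1 ≡ 1 (mod 2)
x^1: 1·1 + 1·1 = 2 ≡ 0 (mod 2)
x^2: 1·1 + 1·1 + 1·1 = 3 ≡ 1 (mod 2)
x^3: 1·1 + 1·1 = 2 ≡ 0 (mod 2)
x^4: 1·1 = 1 ≡ 1 (mod 2)
Result: 1 + x^2 + x^4

f · g = 1 + x^2 + x^4


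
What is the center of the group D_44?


Z(G) = {g ∈ G | gx = xg for all x ∈ G}
For even n, Z(D_n) = {e, r^(n/2)}: the 180° rotation r^22 commutes with every reflection and rotation

Z(D_44) = {e, r^22}


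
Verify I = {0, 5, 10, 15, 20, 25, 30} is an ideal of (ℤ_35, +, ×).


Check ideal conditions for I = {0, 5, 10, 15, 20, 25, 30} in ℤ_35:
(1) I is an additive subgroup? Yes
(2) For r ∈ ℤ_35 and a ∈ I: r·a ∈ I? Yes

Yes, I is an ideal of ℤ_35


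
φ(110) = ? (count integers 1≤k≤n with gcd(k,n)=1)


Factor n: 110 = 2 × 5 × 11
φ(n) = n · ∏(1 - 1/p) over distinct primes p | n
φ(110) = 110 · (1 - 1/2) · (1 - 1/5) · (1 - 1/11) = 40

φ(110) = 40


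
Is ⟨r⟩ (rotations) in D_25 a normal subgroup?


H = ⟨r⟩ (rotations) in D_25
The rotation subgroup ⟨r⟩ has index 2 in D_25, so it is normal

Yes, normal subgroup


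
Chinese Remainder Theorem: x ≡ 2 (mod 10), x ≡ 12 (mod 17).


m₁ = 10, m₂ = 17, gcd = 1, so CRT applies. M = m₁·m₂ = 170
Let M₁ = M/m₁ = 17, M₂ = M/m₂ = 10
Find y₁ ≡ M₁⁻¹ (mod m₁): 17⁻¹ ≡ 3 (mod 10)
Find y₂ ≡ M₂⁻¹ (mod m₂): 10⁻¹ ≡ 12 (mod 17)
x = a₁·M₁·y₁ + a₂·M₂·y₂ = 2·17·3 + 12·10·12 = 1542
Reduce mod 170: x ≡ 12
Check: 12 mod 10 = 2 ✓, 12 mod 17 = 12 ✓

x ≡ 12 (mod 170)


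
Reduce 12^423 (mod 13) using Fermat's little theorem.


Fermat's little theorem: if p is prime and gcd(a,p)=1, then a^(p-1) ≡ 1 (mod p)
p = 13 is prime, gcd(12,13) = 1
Reduce exponent: 423 mod 12 = 3
So 12^423 ≡ 12^3 (mod 13)
12^3 mod 13 = 12

12^423 ≡ 12 (mod 13)


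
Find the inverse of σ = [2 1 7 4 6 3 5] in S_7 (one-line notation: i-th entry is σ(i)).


To find σ⁻¹, swap domain and range:
σ(1) = 2 → σ⁻¹(2) = 1
σ(2) = 1 → σ⁻¹(1) = 2
σ(3) = 7 → σ⁻¹(7) = 3
σ(4) = 4 → σ⁻¹(4) = 4
σ(5) = 6 → σ⁻¹(6) = 5
σ(6) = 3 → σ⁻¹(3) = 6
σ(7) = 5 → σ⁻¹(5) = 7

σ⁻¹ = [2 1 6 4 7 5 3]


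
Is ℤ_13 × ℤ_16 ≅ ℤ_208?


Comparing ℤ_13 × ℤ_16 and ℤ_208:
gcd(13,16) = 1, so ℤ_13 × ℤ_16 ≅ ℤ_208 (CRT)

Yes, ℤ_13 × ℤ_16 ≅ ℤ_208


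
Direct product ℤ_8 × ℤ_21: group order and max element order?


|ℤ_8 × ℤ_21| = 8 × 21 = 168
Max element order = lcm(8,21) = 168
Cyclic? Yes (gcd=1)

|ℤ_8×ℤ_21| = 168, max element order = 168


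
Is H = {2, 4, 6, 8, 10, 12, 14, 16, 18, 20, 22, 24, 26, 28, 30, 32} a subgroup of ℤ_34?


Subgroup test for H = {2, 4, 6, 8, 10, 12, 14, 16, 18, 20, 22, 24, 26, 28, 30, 32} in (ℤ_34, +):
(1) 0 ∈ H? No
(2) Closure: for all a,b ∈ H, (a+b) mod 34 ∈ H? No  [counterexample: 2 + 32 = 0 ∉ H]
(3) Inverses: for all a ∈ H, -a mod 34 ∈ H? Yes

No, H is not a subgroup of ℤ_34


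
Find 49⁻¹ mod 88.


Use the extended Euclidean algorithm to write 1 = 49·s + 88·t; then s mod 88 is the inverse.
Euclidean algorithm:
  49 = 0·88 + 49
  88 = 1·49 + 39
  49 = 1·39 + 10
  39 = 3·10 + 9
  10 = 1·9 + 1
  9 = 9·1 + 0
gcd(49,88) = 1
Back-substitution gives: 49·(9) + 88·(-5) = 1
So 49⁻¹ ≡ 9 ≡ 9 (mod 88)
Check: 49 × 9 = 441 ≡ 1 (mod 88) ✓

49⁻¹ ≡ 9 (mod 88)


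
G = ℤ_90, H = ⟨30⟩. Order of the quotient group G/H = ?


|⟨30⟩| = n / gcd(30, 90) = 90 / 30 = 3
H is normal (ℤ_90 is abelian).
|G/H| = |G| / |H| = 90 / 3 = 30

|G/H| = 30


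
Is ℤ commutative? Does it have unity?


integers form a commutative ring with unity 1; no zero divisors
Commutative: Yes
Integral domain: Yes
Has unity: Yes

ℤ: Commutative=Yes, Unity=Yes


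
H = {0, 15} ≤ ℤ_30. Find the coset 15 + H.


15 + H = {15 + h (mod 30) : h ∈ H}
15+0=15, 15+15=0
15 + H = {0, 15} = 0 + H

15 + H = {0, 15}


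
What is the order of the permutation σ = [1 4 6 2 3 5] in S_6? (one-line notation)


Cycle decomposition: (2 4) (3 6 5)
Cycle lengths: 2, 3
Order = lcm(2, 3) = 6

ord(σ) = 6


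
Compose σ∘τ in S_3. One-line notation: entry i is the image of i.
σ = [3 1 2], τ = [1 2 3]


σ∘τ: apply τ first, then σ
1 →τ 1 →σ 3
2 →τ 2 →σ 1
3 →τ 3 →σ 2

σ∘τ = [3 1 2]


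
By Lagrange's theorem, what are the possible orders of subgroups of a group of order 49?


Lagrange's theorem: |H| divides |G|
|G| = 49
Divisors of 49: 1, 7, 49

Possible subgroup orders: {1, 7, 49}


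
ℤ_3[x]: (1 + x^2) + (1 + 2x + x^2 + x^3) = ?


Add coefficients mod 3:
x^0: 1 + 1 = 2 (mod 3)
x^1: 0 + 2 = 2 (mod 3)
x^2: 1 + 1 = 2 (mod 3)
x^3: 0 + 1 = 1 (mod 3)
Result: 2 + 2x + 2x^2 + x^3

f + g = 2 + 2x + 2x^2 + x^3


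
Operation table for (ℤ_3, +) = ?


Elements: {0, 1, 2}
Operation: addition mod 3
Entry (a, b) = (a + b) mod 3

Cayley table:
  | 0 | 1 | 2
0 | 0 | 1 | 2
1 | 1 | 2 | 0
2 | 2 | 0 | 1


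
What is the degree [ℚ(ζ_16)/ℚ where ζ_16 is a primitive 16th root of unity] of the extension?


[ℚ(ζ_n):ℚ] = deg Φ_n(x) = φ(n). Here φ(16) = 8

[ℚ(ζ_16)/ℚ where ζ_16 is a primitive 16th root of unity] = 8


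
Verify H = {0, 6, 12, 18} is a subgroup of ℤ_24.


Subgroup test for H = {0, 6, 12, 18} in (ℤ_24, +):
(1) 0 ∈ H? Yes
(2) Closure: for all a,b ∈ H, (a+b) mod 24 ∈ H? Yes
(3) Inverses: for all a ∈ H, -a mod 24 ∈ H? Yes

Yes, H is a subgroup of ℤ_24


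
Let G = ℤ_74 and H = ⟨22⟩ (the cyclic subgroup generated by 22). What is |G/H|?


|⟨22⟩| = n / gcd(22, 74) = 74 / 2 = 37
H is normal (ℤ_74 is abelian).
|G/H| = |G| / |H| = 74 / 37 = 2

|G/H| = 2


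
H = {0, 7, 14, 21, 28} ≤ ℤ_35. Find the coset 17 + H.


17 + H = {17 + h (mod 35) : h ∈ H}
17+0=17, 17+7=24, 17+14=31, 17+21=3, 17+28=10
17 + H = {3, 10, 17, 24, 31} = 3 + H

17 + H = {3, 10, 17, 24, 31}


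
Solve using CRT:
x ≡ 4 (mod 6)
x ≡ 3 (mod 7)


m₁ = 6, m₂ = 7, gcd = 1, so CRT applies. M = m₁·m₂ = 42
Let M₁ = M/m₁ = 7, M₂ = M/m₂ = 6
Find y₁ ≡ M₁⁻¹ (mod m₁): 7⁻¹ ≡ 1 (mod 6)
Find y₂ ≡ M₂⁻¹ (mod m₂): 6⁻¹ ≡ 6 (mod 7)
x = a₁·M₁·y₁ + a₂·M₂·y₂ = 4·7·1 + 3·6·6 = 136
Reduce mod 42: x ≡ 10
Check: 10 mod 6 = 4 ✓, 10 mod 7 = 3 ✓

x ≡ 10 (mod 42)


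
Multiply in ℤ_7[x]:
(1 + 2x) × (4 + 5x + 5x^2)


Expand and collect like terms; reduce coefficients mod 7:
x^0: 1·4 = 4 ≡ 4 (mod 7)
x^1: 1·5 + 2·4 = 13 ≡ 6 (mod 7)
x^2: 1·5 + 2·5 = 15 ≡ 1 (mod 7)
x^3: 2·5 = 10 ≡ 3 (mod 7)
Result: 4 + 6x + x^2 + 3x^3

f · g = 4 + 6x + x^2 + 3x^3


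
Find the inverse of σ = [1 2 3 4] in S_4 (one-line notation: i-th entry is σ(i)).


To find σ⁻¹, swap domain and range:
σ(1) = 1 → σ⁻¹(1) = 1
σ(2) = 2 → σ⁻¹(2) = 2
σ(3) = 3 → σ⁻¹(3) = 3
σ(4) = 4 → σ⁻¹(4) = 4

σ⁻¹ = [1 2 3 4]


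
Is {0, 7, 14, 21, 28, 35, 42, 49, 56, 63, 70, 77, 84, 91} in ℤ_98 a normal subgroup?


H = {0, 7, 14, 21, 28, 35, 42, 49, 56, 63, 70, 77, 84, 91} in ℤ_98
ℤ_98 is abelian; every subgroup of an abelian group is normal

Yes, normal subgroup


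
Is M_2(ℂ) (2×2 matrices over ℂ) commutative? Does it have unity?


Matrix multiplication is non-commutative for n ≥ 2; the identity matrix I is the unity; singular matrices give zero divisors, so not an integral domain
Commutative: No
Integral domain: No
Has unity: Yes

M_2(ℂ) (2×2 matrices over ℂ): Commutative=No, Unity=Yes


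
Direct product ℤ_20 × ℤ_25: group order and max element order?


|ℤ_20 × ℤ_25| = 20 × 25 = 500
Max element order = lcm(20,25) = 100
Cyclic? No (gcd=5)

|ℤ_20×ℤ_25| = 500, max element order = 100


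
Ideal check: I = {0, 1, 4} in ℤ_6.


Check ideal conditions for I = {0, 1, 4} in ℤ_6:
(1) I is an additive subgroup? No
(2) For r ∈ ℤ_6 and a ∈ I: r·a ∈ I? No  [counterexample: r=2, a=1, r·a mod 6 = 2 ∉ I]

No, I is not an ideal of ℤ_6


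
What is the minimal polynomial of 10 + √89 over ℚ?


Let α = 10 + √89. Then α - 10 = √89, so (α - 10)² = 89, giving α² - 20α + 11 = 0. Degree 2 and α ∉ ℚ, so this is the minimal polynomial.

Minimal polynomial: x² - 20x + 11
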